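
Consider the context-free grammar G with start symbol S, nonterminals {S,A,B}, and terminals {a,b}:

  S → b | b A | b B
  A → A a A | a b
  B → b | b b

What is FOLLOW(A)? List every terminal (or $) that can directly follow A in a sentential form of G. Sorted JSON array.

FIRST sets, iterate to fixpoint:
[1]
  A via A→a b: +{a}
  B via B→b: +{b}
  S via S→b: +{b}
  FIRST(S)={b}  FIRST(A)={a}  FIRST(B)={b}
[2] done
  FIRST(S)={b}  FIRST(A)={a}  FIRST(B)={b}

Compute FOLLOW by fixpoint:
seed FOLLOW(S) with $
pass 1:
  A→A a A: FOLLOW(A) ⊇ FIRST(a) = {a}; new: +{a}
  S→b A: FOLLOW(A) ⊇ FOLLOW(S) ⊇ {$}; new: +{$}
  S→b B: FOLLOW(B) ⊇ FOLLOW(S) ⊇ {$}; new: +{$}
  FOLLOW[S]={$}  FOLLOW[A]={$,a}  FOLLOW[B]={$}
pass 2: (no change)
  FOLLOW[S]={$}  FOLLOW[A]={$,a}  FOLLOW[B]={$}

FOLLOW(A) = ["$", "a"]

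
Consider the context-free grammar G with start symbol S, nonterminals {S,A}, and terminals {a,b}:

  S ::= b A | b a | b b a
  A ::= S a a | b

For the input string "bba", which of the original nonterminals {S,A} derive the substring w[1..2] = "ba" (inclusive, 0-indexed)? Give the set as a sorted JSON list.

Convert to CNF:
  S -> T1 A | T1 T0 | T1 X3
  A -> S X2 | b
  T0 -> a
  T1 -> b
  X2 -> T0 T0
  X3 -> T1 T0

CYK table (by increasing span) (cells [i..j] with 1 ≤ i ≤ j ≤ 2 only):
  [1..1]={A,T1}  "b"  orig:{A}
  [2..2]={T0}  "a"  orig:{}
  [1..2]={S,X3}  "ba"  orig:{S}

Original NTs in T[1,2] deriving "ba": ["S"]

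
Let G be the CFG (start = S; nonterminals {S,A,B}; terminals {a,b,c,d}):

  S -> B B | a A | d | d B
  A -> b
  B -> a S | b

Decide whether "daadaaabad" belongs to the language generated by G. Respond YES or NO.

CNF form of G:
  S -> B B | T0 A | T1 B | d
  A -> b
  B -> T0 S | b
  T0 -> a
  T1 -> d

CYK table (by increasing span):
  cell(0,0) d: {S,T1}  orig:{S}
  cell(1,1) a: {T0}  orig:{}
  cell(2,2) a: {T0}  orig:{}
  cell(3,3) d: {S,T1}  orig:{S}
  cell(4,4) a: {T0}  orig:{}
  cell(5,5) a: {T0}  orig:{}
  cell(6,6) a: {T0}  orig:{}
  cell(7,7) b: {A,B}
  cell(8,8) a: {T0}  orig:{}
  cell(9,9) d: {S,T1}  orig:{S}
  cell(0,1) da: ∅
  cell(1,2) aa: ∅
  cell(2,3) ad: {B}
  cell(3,4) da: ∅
  cell(4,5) aa: ∅
  cell(5,6) aa: ∅
  cell(6,7) ab: {S}
  cell(7,8) ba: ∅
  cell(8,9) ad: {B}
  cell(0,2) daa: ∅
  cell(1,3) aad: ∅
  cell(2,4) ada: ∅
  cell(3,5) daa: ∅
  cell(4,6) aaa: ∅
  cell(5,7) aab: {B}
  cell(6,8) aba: ∅
  cell(7,9) bad: {S}
  cell(0,3) daad: ∅
  cell(1,4) aada: ∅
  cell(2,5) adaa: ∅
  cell(3,6) daaa: ∅
  cell(4,7) aaab: ∅
  cell(5,8) aaba: ∅
  cell(6,9) abad: {B}
  cell(0,4) daada: ∅
  cell(1,5) aadaa: ∅
  cell(2,6) adaaa: ∅
  cell(3,7) daaab: ∅
  cell(4,8) aaaba: ∅
  cell(5,9) aabad: {S}
  cell(0,5) daadaa: ∅
  cell(1,6) aadaaa: ∅
  cell(2,7) adaaab: ∅
  cell(3,8) daaaba: ∅
  cell(4,9) aaabad: {B}
  cell(0,6) daadaaa: ∅
  cell(1,7) aadaaab: ∅
  cell(2,8) adaaaba: ∅
  cell(3,9) daaabad: {S}
  cell(0,7) daadaaab: ∅
  cell(1,8) aadaaaba: ∅
  cell(2,9) adaaabad: {B,S}
  cell(0,8) daadaaaba: ∅
  cell(1,9) aadaaabad: {B}
  cell(0,9) daadaaabad: {S}

S ∈ T[0,9] ⇒ YES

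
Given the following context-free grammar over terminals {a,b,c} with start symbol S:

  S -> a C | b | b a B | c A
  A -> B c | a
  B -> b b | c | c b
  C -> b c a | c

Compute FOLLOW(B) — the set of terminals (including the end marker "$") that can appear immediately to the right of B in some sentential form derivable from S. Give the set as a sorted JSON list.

FIRST iteration:
[1]
  A via A→a: +{a}
  B via B→b b: +{b}
  B via B→c: +{c}
  C via C→b c a: +{b}
  C via C→c: +{c}
  S via S→a C: +{a}
  S via S→b: +{b}
  S via S→c A: +{c}
  FIRST(S)={a,b,c}  FIRST(A)={a}  FIRST(B)={b,c}  FIRST(C)={b,c}
[2]
  A via A→B c: +{b,c}
  FIRST(S)={a,b,c}  FIRST(A)={a,b,c}  FIRST(B)={b,c}  FIRST(C)={b,c}
[3] (stable)
  FIRST(S)={a,b,c}  FIRST(A)={a,b,c}  FIRST(B)={b,c}  FIRST(C)={b,c}

Compute FOLLOW by fixpoint:
initialize: $ ∈ FOLLOW(S)
[1]
  A→B c: FOLLOW(B) ⊇ FIRST(c) = {c}; new: +{c}
  S→a C: FOLLOW(C) ⊇ FOLLOW(S) ⊇ {$}; new: +{$}
  S→b a B: FOLLOW(B) ⊇ FOLLOW(S) ⊇ {$}; new: +{$}
  S→c A: FOLLOW(A) ⊇ FOLLOW(S) ⊇ {$}; new: +{$}
  FOLLOW[S]={$}  FOLLOW[A]={$}  FOLLOW[B]={$,c}  FOLLOW[C]={$}
[2] done
  FOLLOW[S]={$}  FOLLOW[A]={$}  FOLLOW[B]={$,c}  FOLLOW[C]={$}

FOLLOW(B) = ["$", "c"]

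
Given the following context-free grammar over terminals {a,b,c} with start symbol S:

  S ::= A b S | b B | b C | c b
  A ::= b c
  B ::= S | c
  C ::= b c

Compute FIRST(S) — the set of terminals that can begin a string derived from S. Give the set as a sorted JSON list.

FIRST iteration:
pass 1:
  A via A→b c: +{b}
  B via B→c: +{c}
  C via C→b c: +{b}
  S via S→A b S: +{b}
  S via S→c b: +{c}
  S: {b,c}  A: {b}  B: {c}  C: {b}
pass 2:
  B via B→S: +{b}
  S: {b,c}  A: {b}  B: {b,c}  C: {b}
pass 3: (no change)
  S: {b,c}  A: {b}  B: {b,c}  C: {b}

FIRST(S) = ["b", "c"]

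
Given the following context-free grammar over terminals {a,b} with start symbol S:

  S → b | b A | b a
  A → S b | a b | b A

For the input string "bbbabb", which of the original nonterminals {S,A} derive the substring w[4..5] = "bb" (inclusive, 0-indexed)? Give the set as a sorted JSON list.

Convert to CNF:
  S -> T0 A | T0 T1 | b
  A -> S T0 | T0 A | T1 T0
  T0 -> b
  T1 -> a

CYK fill — only the sub-triangle for w[4..5]:
  [4..4]={S,T0}  "b"  orig:{S}
  [5..5]={S,T0}  "b"  orig:{S}
  [4..5]={A}  "bb"

Original NTs in T[4,5] deriving "bb": ["A"]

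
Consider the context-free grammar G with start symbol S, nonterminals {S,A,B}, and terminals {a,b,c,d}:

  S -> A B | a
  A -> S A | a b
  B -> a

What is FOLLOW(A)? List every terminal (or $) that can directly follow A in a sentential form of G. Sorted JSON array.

FIRST sets, iterate to fixpoint:
round 1:
  A via A→a b: +{a}
  B via B→a: +{a}
  S via S→A B: +{a}
  FIRST(S)={a}  FIRST(A)={a}  FIRST(B)={a}
round 2: (stable)
  FIRST(S)={a}  FIRST(A)={a}  FIRST(B)={a}

FOLLOW sets:
FOLLOW(S) := {$}
pass 1:
  A→S A: FOLLOW(S) ⊇ FIRST(A) = {a}; new: +{a}
  S→A B: FOLLOW(A) ⊇ FIRST(B) = {a}; new: +{a}
  S→A B: FOLLOW(B) ⊇ FOLLOW(S) ⊇ {$,a}; new: +{$,a}
  FOLLOW(S)={$,a}  FOLLOW(A)={a}  FOLLOW(B)={$,a}
pass 2: (stable)
  FOLLOW(S)={$,a}  FOLLOW(A)={a}  FOLLOW(B)={$,a}

FOLLOW(A) = ["a"]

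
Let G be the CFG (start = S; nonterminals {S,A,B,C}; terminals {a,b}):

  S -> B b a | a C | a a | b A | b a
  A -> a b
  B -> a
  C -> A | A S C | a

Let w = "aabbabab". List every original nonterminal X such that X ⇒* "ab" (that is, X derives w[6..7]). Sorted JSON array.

Convert to CNF:
  S -> B X3 | T0 C | T0 T0 | T1 A | T1 T0
  A -> T0 T1
  B -> a
  C -> A X2 | T0 T1 | a
  T0 -> a
  T1 -> b
  X2 -> S C
  X3 -> T1 T0

CYK fill — only the sub-triangle for w[6..7]:
  [6..6]={B,C,T0}  "a"  orig:{B,C}
  [7..7]={T1}  "b"  orig:{}
  [6..7]={A,C}  "ab"

Original NTs in T[6,7] deriving "ab": ["A", "C"]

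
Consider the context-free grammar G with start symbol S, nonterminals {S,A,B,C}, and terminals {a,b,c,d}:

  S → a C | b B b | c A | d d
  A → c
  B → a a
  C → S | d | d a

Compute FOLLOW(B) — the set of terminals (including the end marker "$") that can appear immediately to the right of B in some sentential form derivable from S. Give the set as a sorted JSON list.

FIRST sets, iterate to fixpoint:
iter 1:
  A via A→c: +{c}
  B via B→a a: +{a}
  C via C→d: +{d}
  S via S→a C: +{a}
  S via S→b B b: +{b}
  S via S→c A: +{c}
  S via S→d d: +{d}
  FIRST[S]={a,b,c,d}  FIRST[A]={c}  FIRST[B]={a}  FIRST[C]={d}
iter 2:
  C via C→S: +{a,b,c}
  FIRST[S]={a,b,c,d}  FIRST[A]={c}  FIRST[B]={a}  FIRST[C]={a,b,c,d}
iter 3: (stable)
  FIRST[S]={a,b,c,d}  FIRST[A]={c}  FIRST[B]={a}  FIRST[C]={a,b,c,d}

Compute FOLLOW by fixpoint:
seed FOLLOW(S) with $
round 1:
  S→a C: FOLLOW(C) ⊇ FOLLOW(S) ⊇ {$}; new: +{$}
  S→b B b: FOLLOW(B) ⊇ FIRST(b) = {b}; new: +{b}
  S→c A: FOLLOW(A) ⊇ FOLLOW(S) ⊇ {$}; new: +{$}
  S: {$}  A: {$}  B: {b}  C: {$}
round 2: — fixpoint
  S: {$}  A: {$}  B: {b}  C: {$}

FOLLOW(B) = ["b"]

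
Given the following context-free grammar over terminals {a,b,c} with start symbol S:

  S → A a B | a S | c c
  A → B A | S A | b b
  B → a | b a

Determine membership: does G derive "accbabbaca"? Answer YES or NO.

Convert to CNF:
  S -> A X3 | T1 S | T2 T2
  A -> B A | S A | T0 T0
  B -> T0 T1 | a
  T0 -> b
  T1 -> a
  T2 -> c
  X3 -> T1 B

Fill CYK table bottom-up:
  T[0,0] 'a' = {B,T1}  orig:{B}
  T[1,1] 'c' = {T2}  orig:{}
  T[2,2] 'c' = {T2}  orig:{}
  T[3,3] 'b' = {T0}  orig:{}
  T[4,4] 'a' = {B,T1}  orig:{B}
  T[5,5] 'b' = {T0}  orig:{}
  T[6,6] 'b' = {T0}  orig:{}
  T[7,7] 'a' = {B,T1}  orig:{B}
  T[8,8] 'c' = {T2}  orig:{}
  T[9,9] 'a' = {B,T1}  orig:{B}
  T[0,1] 'ac' = ∅
  T[1,2] 'cc' = {S}
  T[2,3] 'cb' = ∅
  T[3,4] 'ba' = {B}
  T[4,5] 'ab' = ∅
  T[5,6] 'bb' = {A}
  T[6,7] 'ba' = {B}
  T[7,8] 'ac' = ∅
  T[8,9] 'ca' = ∅
  T[0,2] 'acc' = {S}
  T[1,3] 'ccb' = ∅
  T[2,4] 'cba' = ∅
  T[3,5] 'bab' = ∅
  T[4,6] 'abb' = {A}
  T[5,7] 'bba' = ∅
  T[6,8] 'bac' = ∅
  T[7,9] 'aca' = ∅
  T[0,3] 'accb' = ∅
  T[1,4] 'ccba' = ∅
  T[2,5] 'cbab' = ∅
  T[3,6] 'babb' = {A}
  T[4,7] 'abba' = ∅
  T[5,8] 'bbac' = ∅
  T[6,9] 'baca' = ∅
  T[0,4] 'accba' = ∅
  T[1,5] 'ccbab' = ∅
  T[2,6] 'cbabb' = ∅
  T[3,7] 'babba' = ∅
  T[4,8] 'abbac' = ∅
  T[5,9] 'bbaca' = ∅
  T[0,5] 'accbab' = ∅
  T[1,6] 'ccbabb' = {A}
  T[2,7] 'cbabba' = ∅
  T[3,8] 'babbac' = ∅
  T[4,9] 'abbaca' = ∅
  T[0,6] 'accbabb' = {A}
  T[1,7] 'ccbabba' = ∅
  T[2,8] 'cbabbac' = ∅
  T[3,9] 'babbaca' = ∅
  T[0,7] 'accbabba' = ∅
  T[1,8] 'ccbabbac' = ∅
  T[2,9] 'cbabbaca' = ∅
  T[0,8] 'accbabbac' = ∅
  T[1,9] 'ccbabbaca' = ∅
  T[0,9] 'accbabbaca' = ∅

S ∉ T[0,9] ⇒ NO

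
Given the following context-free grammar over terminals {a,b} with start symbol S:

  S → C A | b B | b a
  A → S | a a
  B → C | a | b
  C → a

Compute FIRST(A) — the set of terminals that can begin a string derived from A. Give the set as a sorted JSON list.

Compute FIRST by fixpoint:
iter 1:
  A via A→a a: +{a}
  B via B→a: +{a}
  B via B→b: +{b}
  C via C→a: +{a}
  S via S→C A: +{a}
  S via S→b B: +{b}
  FIRST(S)={a,b}  FIRST(A)={a}  FIRST(B)={a,b}  FIRST(C)={a}
iter 2:
  A via A→S: +{b}
  FIRST(S)={a,b}  FIRST(A)={a,b}  FIRST(B)={a,b}  FIRST(C)={a}
iter 3: done
  FIRST(S)={a,b}  FIRST(A)={a,b}  FIRST(B)={a,b}  FIRST(C)={a}

FIRST(A) = ["a", "b"]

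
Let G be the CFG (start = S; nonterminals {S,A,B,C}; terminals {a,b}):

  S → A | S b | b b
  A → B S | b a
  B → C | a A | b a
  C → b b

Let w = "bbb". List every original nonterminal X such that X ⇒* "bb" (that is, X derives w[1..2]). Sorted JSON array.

CNF form of G:
  S -> B S | S T0 | T0 T0 | T0 T1
  A -> B S | T0 T1
  B -> T0 T0 | T0 T1 | T1 A
  C -> T0 T0
  T0 -> b
  T1 -> a

CYK table (by increasing span), restricted to cells inside w[1..2]:
  [1..1]={T0}  "b"  orig:{}
  [2..2]={T0}  "b"  orig:{}
  [1..2]={B,C,S}  "bb"

Original NTs in T[1,2] deriving "bb": ["B", "C", "S"]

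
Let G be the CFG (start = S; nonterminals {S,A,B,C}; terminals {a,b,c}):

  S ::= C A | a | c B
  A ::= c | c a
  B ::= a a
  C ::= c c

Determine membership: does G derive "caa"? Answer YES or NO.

Convert to CNF:
  S -> C A | T0 B | a
  A -> T0 T1 | c
  B -> T1 T1
  C -> T0 T0
  T0 -> c
  T1 -> a

CYK table (by increasing span):
  cell(0,0) c: {A,T0}  orig:{A}
  cell(1,1) a: {S,T1}  orig:{S}
  cell(2,2) a: {S,T1}  orig:{S}
  cell(0,1) ca: {A}
  cell(1,2) aa: {B}
  cell(0,2) caa: {S}

S ∈ T[0,2] ⇒ YES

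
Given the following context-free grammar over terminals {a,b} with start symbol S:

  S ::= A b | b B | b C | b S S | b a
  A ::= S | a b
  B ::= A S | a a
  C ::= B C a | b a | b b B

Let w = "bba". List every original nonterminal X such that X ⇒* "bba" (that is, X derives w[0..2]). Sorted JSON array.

CNF form of G:
  S -> A T0 | T0 B | T0 C | T0 T1 | T0 X5
  A -> A T0 | T0 B | T0 C | T0 T1 | T0 X2 | T1 T0
  B -> A S | T1 T1
  C -> B X3 | T0 T1 | T0 X4
  T0 -> b
  T1 -> a
  X2 -> S S
  X3 -> C T1
  X4 -> T0 B
  X5 -> S S

Fill CYK table bottom-up — only the sub-triangle for w[0..2]:
  T[0,0] 'b' = {T0}  orig:{}
  T[1,1] 'b' = {T0}  orig:{}
  T[2,2] 'a' = {T1}  orig:{}
  T[0,1] 'bb' = ∅
  T[1,2] 'ba' = {A,C,S}
  T[0,2] 'bba' = {A,S}

Original NTs in T[0,2] deriving "bba": ["A", "S"]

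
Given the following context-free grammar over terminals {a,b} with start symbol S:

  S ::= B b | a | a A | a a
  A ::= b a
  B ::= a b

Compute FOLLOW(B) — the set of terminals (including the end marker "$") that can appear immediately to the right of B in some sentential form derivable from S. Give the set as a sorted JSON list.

FIRST sets, iterate to fixpoint:
round 1:
  A via A→b a: +{b}
  B via B→a b: +{a}
  S via S→B b: +{a}
  S: {a}  A: {b}  B: {a}
round 2: (stable)
  S: {a}  A: {b}  B: {a}

Compute FOLLOW by fixpoint:
seed FOLLOW(S) with $
pass 1:
  S→B b: FOLLOW(B) ⊇ FIRST(b) = {b}; new: +{b}
  S→a A: FOLLOW(A) ⊇ FOLLOW(S) ⊇ {$}; new: +{$}
  FOLLOW(S)={$}  FOLLOW(A)={$}  FOLLOW(B)={b}
pass 2: (no change)
  FOLLOW(S)={$}  FOLLOW(A)={$}  FOLLOW(B)={b}

FOLLOW(B) = ["b"]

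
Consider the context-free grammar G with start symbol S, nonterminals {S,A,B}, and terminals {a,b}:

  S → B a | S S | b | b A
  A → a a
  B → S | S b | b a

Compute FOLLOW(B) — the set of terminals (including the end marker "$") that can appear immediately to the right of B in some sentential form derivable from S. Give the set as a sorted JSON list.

FIRST iteration:
pass 1:
  A via A→a a: +{a}
  B via B→b a: +{b}
  S via S→B a: +{b}
  FIRST[S]={b}  FIRST[A]={a}  FIRST[B]={b}
pass 2: (no change)
  FIRST[S]={b}  FIRST[A]={a}  FIRST[B]={b}

FOLLOW iteration:
seed FOLLOW(S) with $
round 1:
  B→S b: FOLLOW(S) ⊇ FIRST(b) = {b}; new: +{b}
  S→B a: FOLLOW(B) ⊇ FIRST(a) = {a}; new: +{a}
  S→b A: FOLLOW(A) ⊇ FOLLOW(S) ⊇ {$,b}; new: +{$,b}
  FOLLOW[S]={$,b}  FOLLOW[A]={$,b}  FOLLOW[B]={a}
round 2:
  B→S: FOLLOW(S) ⊇ FOLLOW(B) ⊇ {a}; new: +{a}
  S→b A: FOLLOW(A) ⊇ FOLLOW(S) ⊇ {$,a,b}; new: +{a}
  FOLLOW[S]={$,a,b}  FOLLOW[A]={$,a,b}  FOLLOW[B]={a}
round 3: — fixpoint
  FOLLOW[S]={$,a,b}  FOLLOW[A]={$,a,b}  FOLLOW[B]={a}

FOLLOW(B) = ["a"]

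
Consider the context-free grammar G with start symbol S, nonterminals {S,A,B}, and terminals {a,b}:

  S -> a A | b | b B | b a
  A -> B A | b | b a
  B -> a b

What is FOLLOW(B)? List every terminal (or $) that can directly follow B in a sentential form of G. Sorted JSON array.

FIRST sets, iterate to fixpoint:
pass 1:
  A via A→b: +{b}
  B via B→a b: +{a}
  S via S→a A: +{a}
  S via S→b: +{b}
  FIRST[S]={a,b}  FIRST[A]={b}  FIRST[B]={a}
pass 2:
  A via A→B A: +{a}
  FIRST[S]={a,b}  FIRST[A]={a,b}  FIRST[B]={a}
pass 3: (no change)
  FIRST[S]={a,b}  FIRST[A]={a,b}  FIRST[B]={a}

FOLLOW sets:
seed FOLLOW(S) with $
[1]
  A→B A: FOLLOW(B) ⊇ FIRST(A) = {a,b}; new: +{a,b}
  S→a A: FOLLOW(A) ⊇ FOLLOW(S) ⊇ {$}; new: +{$}
  S→b B: FOLLOW(B) ⊇ FOLLOW(S) ⊇ {$}; new: +{$}
  FOLLOW(S)={$}  FOLLOW(A)={$}  FOLLOW(B)={$,a,b}
[2] (no change)
  FOLLOW(S)={$}  FOLLOW(A)={$}  FOLLOW(B)={$,a,b}

FOLLOW(B) = ["$", "a", "b"]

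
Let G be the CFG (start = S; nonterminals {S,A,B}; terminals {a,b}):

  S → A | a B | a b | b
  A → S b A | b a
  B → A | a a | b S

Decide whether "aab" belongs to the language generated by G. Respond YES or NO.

Convert to CNF:
  S -> S X4 | T0 T1 | T1 B | T1 T0 | b
  A -> S X2 | T0 T1
  B -> S X3 | T0 S | T0 T1 | T1 T1
  T0 -> b
  T1 -> a
  X2 -> T0 A
  X3 -> T0 A
  X4 -> T0 A

Fill CYK table bottom-up:
  [0..0]={T1}  "a"  orig:{}
  [1..1]={T1}  "a"  orig:{}
  [2..2]={S,T0}  "b"  orig:{S}
  [0..1]={B}  "aa"
  [1..2]={S}  "ab"
  [0..2]=∅  "aab"

S ∉ T[0,2] ⇒ NO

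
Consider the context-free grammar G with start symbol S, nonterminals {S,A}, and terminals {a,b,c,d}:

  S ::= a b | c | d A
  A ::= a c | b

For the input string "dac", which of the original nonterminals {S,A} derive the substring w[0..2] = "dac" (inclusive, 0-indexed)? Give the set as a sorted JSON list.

Convert to CNF:
  S -> T0 T2 | T3 A | c
  A -> T0 T1 | b
  T0 -> a
  T1 -> c
  T2 -> b
  T3 -> d

CYK table (by increasing span) — only the sub-triangle for w[0..2]:
  cell(0,0) d: {T3}  orig:{}
  cell(1,1) a: {T0}  orig:{}
  cell(2,2) c: {S,T1}  orig:{S}
  cell(0,1) da: ∅
  cell(1,2) ac: {A}
  cell(0,2) dac: {S}

Original NTs in T[0,2] deriving "dac": ["S"]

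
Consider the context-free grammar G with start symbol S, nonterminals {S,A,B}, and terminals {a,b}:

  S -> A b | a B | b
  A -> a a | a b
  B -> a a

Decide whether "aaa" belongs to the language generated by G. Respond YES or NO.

CNF form of G:
  S -> A T1 | T0 B | b
  A -> T0 T0 | T0 T1
  B -> T0 T0
  T0 -> a
  T1 -> b

CYK table (by increasing span):
  [0..0]={T0}  "a"  orig:{}
  [1..1]={T0}  "a"  orig:{}
  [2..2]={T0}  "a"  orig:{}
  [0..1]={A,B}  "aa"
  [1..2]={A,B}  "aa"
  [0..2]={S}  "aaa"

S ∈ T[0,2] ⇒ YES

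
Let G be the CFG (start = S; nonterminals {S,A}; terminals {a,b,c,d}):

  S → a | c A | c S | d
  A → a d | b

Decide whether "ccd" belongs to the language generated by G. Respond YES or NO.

Convert to CNF:
  S -> T2 A | T2 S | a | d
  A -> T0 T1 | b
  T0 -> a
  T1 -> d
  T2 -> c

Fill CYK table bottom-up:
  T[0,0] 'c' = {T2}  orig:{}
  T[1,1] 'c' = {T2}  orig:{}
  T[2,2] 'd' = {S,T1}  orig:{S}
  T[0,1] 'cc' = ∅
  T[1,2] 'cd' = {S}
  T[0,2] 'ccd' = {S}

S ∈ T[0,2] ⇒ YES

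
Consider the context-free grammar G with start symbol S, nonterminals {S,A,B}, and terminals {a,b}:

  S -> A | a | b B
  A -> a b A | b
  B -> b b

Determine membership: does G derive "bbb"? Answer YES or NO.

CNF form of G:
  S -> T0 X3 | T1 B | a | b
  A -> T0 X2 | b
  B -> T1 T1
  T0 -> a
  T1 -> b
  X2 -> T1 A
  X3 -> T1 A

CYK fill:
  cell(0,0) b: {A,S,T1}  orig:{A,S}
  cell(1,1) b: {A,S,T1}  orig:{A,S}
  cell(2,2) b: {A,S,T1}  orig:{A,S}
  cell(0,1) bb: {B,X2,X3}  orig:{B}
  cell(1,2) bb: {B,X2,X3}  orig:{B}
  cell(0,2) bbb: {S}

S ∈ T[0,2] ⇒ YES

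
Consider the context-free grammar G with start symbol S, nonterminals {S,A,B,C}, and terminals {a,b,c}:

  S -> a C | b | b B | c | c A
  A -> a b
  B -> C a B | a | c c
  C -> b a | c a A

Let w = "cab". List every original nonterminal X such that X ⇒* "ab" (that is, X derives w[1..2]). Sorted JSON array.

CNF form of G:
  S -> T0 C | T1 B | T2 A | b | c
  A -> T0 T1
  B -> C X3 | T2 T2 | a
  C -> T1 T0 | T2 X4
  T0 -> a
  T1 -> b
  T2 -> c
  X3 -> T0 B
  X4 -> T0 A

Fill CYK table bottom-up (cells [i..j] with 1 ≤ i ≤ j ≤ 2 only):
  cell(1,1) a: {B,T0}  orig:{B}
  cell(2,2) b: {S,T1}  orig:{S}
  cell(1,2) ab: {A}

Original NTs in T[1,2] deriving "ab": ["A"]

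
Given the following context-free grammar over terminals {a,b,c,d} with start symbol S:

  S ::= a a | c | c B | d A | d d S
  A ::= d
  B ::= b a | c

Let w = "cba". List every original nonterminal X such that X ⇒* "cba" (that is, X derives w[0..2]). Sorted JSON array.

CNF form of G:
  S -> T1 T1 | T2 B | T3 A | T3 X4 | c
  A -> d
  B -> T0 T1 | c
  T0 -> b
  T1 -> a
  T2 -> c
  T3 -> d
  X4 -> T3 S

CYK fill, restricted to cells inside w[0..2]:
  cell(0,0) c: {B,S,T2}  orig:{B,S}
  cell(1,1) b: {T0}  orig:{}
  cell(2,2) a: {T1}  orig:{}
  cell(0,1) cb: ∅
  cell(1,2) ba: {B}
  cell(0,2) cba: {S}

Original NTs in T[0,2] deriving "cba": ["S"]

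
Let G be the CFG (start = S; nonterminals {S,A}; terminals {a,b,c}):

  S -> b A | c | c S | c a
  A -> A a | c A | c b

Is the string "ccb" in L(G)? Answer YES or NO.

CNF form of G:
  S -> T1 S | T1 T0 | T2 A | c
  A -> A T0 | T1 A | T1 T2
  T0 -> a
  T1 -> c
  T2 -> b

CYK fill:
  cell(0,0) c: {S,T1}  orig:{S}
  cell(1,1) c: {S,T1}  orig:{S}
  cell(2,2) b: {T2}  orig:{}
  cell(0,1) cc: {S}
  cell(1,2) cb: {A}
  cell(0,2) ccb: {A}

S ∉ T[0,2] ⇒ NO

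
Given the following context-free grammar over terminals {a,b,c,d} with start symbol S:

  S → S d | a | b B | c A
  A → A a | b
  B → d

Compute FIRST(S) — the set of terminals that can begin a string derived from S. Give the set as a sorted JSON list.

FIRST iteration:
[1]
  A via A→b: +{b}
  B via B→d: +{d}
  S via S→a: +{a}
  S via S→b B: +{b}
  S via S→c A: +{c}
  S: {a,b,c}  A: {b}  B: {d}
[2] — fixpoint
  S: {a,b,c}  A: {b}  B: {d}

FIRST(S) = ["a", "b", "c"]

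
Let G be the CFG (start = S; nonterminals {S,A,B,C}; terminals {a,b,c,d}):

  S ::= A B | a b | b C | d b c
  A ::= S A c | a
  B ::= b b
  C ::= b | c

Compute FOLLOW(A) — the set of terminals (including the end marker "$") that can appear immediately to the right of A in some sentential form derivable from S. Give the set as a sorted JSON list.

FIRST iteration:
[1]
  A via A→a: +{a}
  B via B→b b: +{b}
  C via C→b: +{b}
  C via C→c: +{c}
  S via S→A B: +{a}
  S via S→b C: +{b}
  S via S→d b c: +{d}
  FIRST[S]={a,b,d}  FIRST[A]={a}  FIRST[B]={b}  FIRST[C]={b,c}
[2]
  A via A→S A c: +{b,d}
  FIRST[S]={a,b,d}  FIRST[A]={a,b,d}  FIRST[B]={b}  FIRST[C]={b,c}
[3] done
  FIRST[S]={a,b,d}  FIRST[A]={a,b,d}  FIRST[B]={b}  FIRST[C]={b,c}

FOLLOW sets:
initialize: $ ∈ FOLLOW(S)
iter 1:
  A→S A c: FOLLOW(S) ⊇ FIRST(A) = {a,b,d}; new: +{a,b,d}
  A→S A c: FOLLOW(A) ⊇ FIRST(c) = {c}; new: +{c}
  S→A B: FOLLOW(A) ⊇ FIRST(B) = {b}; new: +{b}
  S→A B: FOLLOW(B) ⊇ FOLLOW(S) ⊇ {$,a,b,d}; new: +{$,a,b,d}
  S→b C: FOLLOW(C) ⊇ FOLLOW(S) ⊇ {$,a,b,d}; new: +{$,a,b,d}
  S: {$,a,b,d}  A: {b,c}  B: {$,a,b,d}  C: {$,a,b,d}
iter 2: — fixpoint
  S: {$,a,b,d}  A: {b,c}  B: {$,a,b,d}  C: {$,a,b,d}

FOLLOW(A) = ["b", "c"]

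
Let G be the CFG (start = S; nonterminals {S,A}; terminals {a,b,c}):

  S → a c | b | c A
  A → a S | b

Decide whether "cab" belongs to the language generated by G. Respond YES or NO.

Convert to CNF:
  S -> T0 T1 | T1 A | b
  A -> T0 S | b
  T0 -> a
  T1 -> c

CYK table (by increasing span):
  cell(0,0) c: {T1}  orig:{}
  cell(1,1) a: {T0}  orig:{}
  cell(2,2) b: {A,S}
  cell(0,1) ca: ∅
  cell(1,2) ab: {A}
  cell(0,2) cab: {S}

S ∈ T[0,2] ⇒ YES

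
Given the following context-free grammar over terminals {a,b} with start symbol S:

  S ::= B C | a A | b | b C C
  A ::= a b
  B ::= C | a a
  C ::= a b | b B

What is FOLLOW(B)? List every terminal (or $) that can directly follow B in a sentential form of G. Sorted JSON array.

FIRST sets, iterate to fixpoint:
iter 1:
  A via A→a b: +{a}
  B via B→a a: +{a}
  C via C→a b: +{a}
  C via C→b B: +{b}
  S via S→B C: +{a}
  S via S→b: +{b}
  S: {a,b}  A: {a}  B: {a}  C: {a,b}
iter 2:
  B via B→C: +{b}
  S: {a,b}  A: {a}  B: {a,b}  C: {a,b}
iter 3: (stable)
  S: {a,b}  A: {a}  B: {a,b}  C: {a,b}

FOLLOW iteration:
initialize: $ ∈ FOLLOW(S)
round 1:
  S→B C: FOLLOW(B) ⊇ FIRST(C) = {a,b}; new: +{a,b}
  S→B C: FOLLOW(C) ⊇ FOLLOW(S) ⊇ {$}; new: +{$}
  S→a A: FOLLOW(A) ⊇ FOLLOW(S) ⊇ {$}; new: +{$}
  S→b C C: FOLLOW(C) ⊇ FIRST(C) = {a,b}; new: +{a,b}
  FOLLOW[S]={$}  FOLLOW[A]={$}  FOLLOW[B]={a,b}  FOLLOW[C]={$,a,b}
round 2:
  C→b B: FOLLOW(B) ⊇ FOLLOW(C) ⊇ {$,a,b}; new: +{$}
  FOLLOW[S]={$}  FOLLOW[A]={$}  FOLLOW[B]={$,a,b}  FOLLOW[C]={$,a,b}
round 3: done
  FOLLOW[S]={$}  FOLLOW[A]={$}  FOLLOW[B]={$,a,b}  FOLLOW[C]={$,a,b}

FOLLOW(B) = ["$", "a", "b"]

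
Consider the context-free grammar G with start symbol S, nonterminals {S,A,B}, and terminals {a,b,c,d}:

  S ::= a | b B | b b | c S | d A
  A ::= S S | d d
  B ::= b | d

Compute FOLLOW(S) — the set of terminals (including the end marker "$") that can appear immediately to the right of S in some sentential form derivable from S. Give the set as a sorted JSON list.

FIRST iteration:
iter 1:
  A via A→d d: +{d}
  B via B→b: +{b}
  B via B→d: +{d}
  S via S→a: +{a}
  S via S→b B: +{b}
  S via S→c S: +{c}
  S via S→d A: +{d}
  FIRST[S]={a,b,c,d}  FIRST[A]={d}  FIRST[B]={b,d}
iter 2:
  A via A→S S: +{a,b,c}
  FIRST[S]={a,b,c,d}  FIRST[A]={a,b,c,d}  FIRST[B]={b,d}
iter 3: (stable)
  FIRST[S]={a,b,c,d}  FIRST[A]={a,b,c,d}  FIRST[B]={b,d}

FOLLOW sets:
seed FOLLOW(S) with $
round 1:
  A→S S: FOLLOW(S) ⊇ FIRST(S) = {a,b,c,d}; new: +{a,b,c,d}
  S→b B: FOLLOW(B) ⊇ FOLLOW(S) ⊇ {$,a,b,c,d}; new: +{$,a,b,c,d}
  S→d A: FOLLOW(A) ⊇ FOLLOW(S) ⊇ {$,a,b,c,d}; new: +{$,a,b,c,d}
  FOLLOW(S)={$,a,b,c,d}  FOLLOW(A)={$,a,b,c,d}  FOLLOW(B)={$,a,b,c,d}
round 2: (stable)
  FOLLOW(S)={$,a,b,c,d}  FOLLOW(A)={$,a,b,c,d}  FOLLOW(B)={$,a,b,c,d}

FOLLOW(S) = ["$", "a", "b", "c", "d"]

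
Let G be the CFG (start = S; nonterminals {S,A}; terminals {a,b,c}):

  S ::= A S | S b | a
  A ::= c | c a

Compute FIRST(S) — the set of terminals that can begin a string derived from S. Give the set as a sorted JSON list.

Compute FIRST by fixpoint:
pass 1:
  A via A→c: +{c}
  S via S→A S: +{c}
  S via S→a: +{a}
  S: {a,c}  A: {c}
pass 2: (stable)
  S: {a,c}  A: {c}

FIRST(S) = ["a", "c"]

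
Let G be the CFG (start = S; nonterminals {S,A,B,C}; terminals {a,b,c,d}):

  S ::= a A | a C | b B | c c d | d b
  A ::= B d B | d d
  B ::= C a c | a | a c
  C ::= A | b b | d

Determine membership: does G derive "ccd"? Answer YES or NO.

CNF form of G:
  S -> T0 T3 | T1 A | T1 C | T2 X7 | T3 B
  A -> B X4 | T0 T0
  B -> C X5 | T1 T2 | a
  C -> B X6 | T0 T0 | T3 T3 | d
  T0 -> d
  T1 -> a
  T2 -> c
  T3 -> b
  X4 -> T0 B
  X5 -> T1 T2
  X6 -> T0 B
  X7 -> T2 T0

CYK fill:
  T[0,0] 'c' = {T2}  orig:{}
  T[1,1] 'c' = {T2}  orig:{}
  T[2,2] 'd' = {C,T0}  orig:{C}
  T[0,1] 'cc' = ∅
  T[1,2] 'cd' = {X7}  orig:{}
  T[0,2] 'ccd' = {S}

S ∈ T[0,2] ⇒ YES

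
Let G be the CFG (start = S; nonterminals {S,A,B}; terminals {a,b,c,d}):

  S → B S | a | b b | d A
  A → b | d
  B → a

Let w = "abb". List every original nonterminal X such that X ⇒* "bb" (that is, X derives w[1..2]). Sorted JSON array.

Convert to CNF:
  S -> B S | T0 T0 | T1 A | a
  A -> b | d
  B -> a
  T0 -> b
  T1 -> d

CYK table (by increasing span) — only the sub-triangle for w[1..2]:
  [1..1]={A,T0}  "b"  orig:{A}
  [2..2]={A,T0}  "b"  orig:{A}
  [1..2]={S}  "bb"

Original NTs in T[1,2] deriving "bb": ["S"]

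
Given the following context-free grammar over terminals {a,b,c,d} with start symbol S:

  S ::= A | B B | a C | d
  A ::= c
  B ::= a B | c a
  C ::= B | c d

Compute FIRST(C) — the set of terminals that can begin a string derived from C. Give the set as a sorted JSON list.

FIRST sets, iterate to fixpoint:
pass 1:
  A via A→c: +{c}
  B via B→a B: +{a}
  B via B→c a: +{c}
  C via C→B: +{a,c}
  S via S→A: +{c}
  S via S→B B: +{a}
  S via S→d: +{d}
  FIRST(S)={a,c,d}  FIRST(A)={c}  FIRST(B)={a,c}  FIRST(C)={a,c}
pass 2: (no change)
  FIRST(S)={a,c,d}  FIRST(A)={c}  FIRST(B)={a,c}  FIRST(C)={a,c}

FIRST(C) = ["a", "c"]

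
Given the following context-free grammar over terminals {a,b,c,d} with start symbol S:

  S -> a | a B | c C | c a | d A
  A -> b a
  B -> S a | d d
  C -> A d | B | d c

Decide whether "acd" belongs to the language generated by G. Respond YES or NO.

Convert to CNF:
  S -> T1 B | T2 A | T3 C | T3 T1 | a
  A -> T0 T1
  B -> S T1 | T2 T2
  C -> A T2 | S T1 | T2 T2 | T2 T3
  T0 -> b
  T1 -> a
  T2 -> d
  T3 -> c

CYK fill:
  [0..0]={S,T1}  "a"  orig:{S}
  [1..1]={T3}  "c"  orig:{}
  [2..2]={T2}  "d"  orig:{}
  [0..1]=∅  "ac"
  [1..2]=∅  "cd"
  [0..2]=∅  "acd"

S ∉ T[0,2] ⇒ NO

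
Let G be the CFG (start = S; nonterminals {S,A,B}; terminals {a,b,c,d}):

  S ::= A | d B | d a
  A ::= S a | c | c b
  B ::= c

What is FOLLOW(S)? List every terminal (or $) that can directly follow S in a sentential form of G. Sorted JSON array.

FIRST iteration:
iter 1:
  A via A→c: +{c}
  B via B→c: +{c}
  S via S→A: +{c}
  S via S→d B: +{d}
  FIRST(S)={c,d}  FIRST(A)={c}  FIRST(B)={c}
iter 2:
  A via A→S a: +{d}
  FIRST(S)={c,d}  FIRST(A)={c,d}  FIRST(B)={c}
iter 3: (no change)
  FIRST(S)={c,d}  FIRST(A)={c,d}  FIRST(B)={c}

Compute FOLLOW by fixpoint:
FOLLOW(S) := {$}
[1]
  A→S a: FOLLOW(S) ⊇ FIRST(a) = {a}; new: +{a}
  S→A: FOLLOW(A) ⊇ FOLLOW(S) ⊇ {$,a}; new: +{$,a}
  S→d B: FOLLOW(B) ⊇ FOLLOW(S) ⊇ {$,a}; new: +{$,a}
  FOLLOW(S)={$,a}  FOLLOW(A)={$,a}  FOLLOW(B)={$,a}
[2] (stable)
  FOLLOW(S)={$,a}  FOLLOW(A)={$,a}  FOLLOW(B)={$,a}

FOLLOW(S) = ["$", "a"]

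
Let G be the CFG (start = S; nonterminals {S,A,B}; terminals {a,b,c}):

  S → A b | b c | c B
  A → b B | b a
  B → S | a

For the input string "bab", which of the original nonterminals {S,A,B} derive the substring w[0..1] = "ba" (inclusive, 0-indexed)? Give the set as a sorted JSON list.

CNF form of G:
  S -> A T0 | T0 T2 | T2 B
  A -> T0 B | T0 T1
  B -> A T0 | T0 T2 | T2 B | a
  T0 -> b
  T1 -> a
  T2 -> c

CYK table (by increasing span) — only the sub-triangle for w[0..1]:
  cell(0,0) b: {T0}  orig:{}
  cell(1,1) a: {B,T1}  orig:{B}
  cell(0,1) ba: {A}

Original NTs in T[0,1] deriving "ba": ["A"]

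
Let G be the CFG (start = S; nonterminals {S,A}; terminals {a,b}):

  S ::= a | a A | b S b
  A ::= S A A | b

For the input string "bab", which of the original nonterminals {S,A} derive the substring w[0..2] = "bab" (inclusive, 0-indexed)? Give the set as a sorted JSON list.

CNF form of G:
  S -> T0 A | T1 X3 | a
  A -> S X2 | b
  T0 -> a
  T1 -> b
  X2 -> A A
  X3 -> S T1

CYK fill — only the sub-triangle for w[0..2]:
  cell(0,0) b: {A,T1}  orig:{A}
  cell(1,1) a: {S,T0}  orig:{S}
  cell(2,2) b: {A,T1}  orig:{A}
  cell(0,1) ba: ∅
  cell(1,2) ab: {S,X3}  orig:{S}
  cell(0,2) bab: {S}

Original NTs in T[0,2] deriving "bab": ["S"]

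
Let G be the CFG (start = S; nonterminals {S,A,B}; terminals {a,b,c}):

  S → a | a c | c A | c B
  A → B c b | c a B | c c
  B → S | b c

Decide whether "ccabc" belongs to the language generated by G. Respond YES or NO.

CNF form of G:
  S -> T0 A | T0 B | T2 T0 | a
  A -> B X3 | T0 T0 | T0 X4
  B -> T0 A | T0 B | T1 T0 | T2 T0 | a
  T0 -> c
  T1 -> b
  T2 -> a
  X3 -> T0 T1
  X4 -> T2 B

CYK table (by increasing span):
  T[0,0] 'c' = {T0}  orig:{}
  T[1,1] 'c' = {T0}  orig:{}
  T[2,2] 'a' = {B,S,T2}  orig:{B,S}
  T[3,3] 'b' = {T1}  orig:{}
  T[4,4] 'c' = {T0}  orig:{}
  T[0,1] 'cc' = {A}
  T[1,2] 'ca' = {B,S}
  T[2,3] 'ab' = ∅
  T[3,4] 'bc' = {B}
  T[0,2] 'cca' = {B,S}
  T[1,3] 'cab' = ∅
  T[2,4] 'abc' = {X4}  orig:{}
  T[0,3] 'ccab' = ∅
  T[1,4] 'cabc' = {A}
  T[0,4] 'ccabc' = {B,S}

S ∈ T[0,4] ⇒ YES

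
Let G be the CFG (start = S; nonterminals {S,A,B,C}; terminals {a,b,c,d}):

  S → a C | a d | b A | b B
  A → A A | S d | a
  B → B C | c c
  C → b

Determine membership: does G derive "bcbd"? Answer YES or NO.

Convert to CNF:
  S -> T2 C | T2 T0 | T3 A | T3 B
  A -> A A | S T0 | a
  B -> B C | T1 T1
  C -> b
  T0 -> d
  T1 -> c
  T2 -> a
  T3 -> b

Fill CYK table bottom-up:
  [0..0]={C,T3}  "b"  orig:{C}
  [1..1]={T1}  "c"  orig:{}
  [2..2]={C,T3}  "b"  orig:{C}
  [3..3]={T0}  "d"  orig:{}
  [0..1]=∅  "bc"
  [1..2]=∅  "cb"
  [2..3]=∅  "bd"
  [0..2]=∅  "bcb"
  [1..3]=∅  "cbd"
  [0..3]=∅  "bcbd"

S ∉ T[0,3] ⇒ NO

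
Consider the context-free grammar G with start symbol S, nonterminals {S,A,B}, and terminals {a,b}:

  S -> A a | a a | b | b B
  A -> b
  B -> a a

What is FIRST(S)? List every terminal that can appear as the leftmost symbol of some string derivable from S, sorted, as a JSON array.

FIRST sets, iterate to fixpoint:
iter 1:
  A via A→b: +{b}
  B via B→a a: +{a}
  S via S→A a: +{b}
  S via S→a a: +{a}
  FIRST(S)={a,b}  FIRST(A)={b}  FIRST(B)={a}
iter 2: (stable)
  FIRST(S)={a,b}  FIRST(A)={b}  FIRST(B)={a}

FIRST(S) = ["a", "b"]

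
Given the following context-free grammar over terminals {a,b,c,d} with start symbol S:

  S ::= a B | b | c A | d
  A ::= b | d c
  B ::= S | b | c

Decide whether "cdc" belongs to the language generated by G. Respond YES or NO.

CNF form of G:
  S -> T1 A | T2 B | b | d
  A -> T0 T1 | b
  B -> T1 A | T2 B | b | c | d
  T0 -> d
  T1 -> c
  T2 -> a

CYK fill:
  [0..0]={B,T1}  "c"  orig:{B}
  [1..1]={B,S,T0}  "d"  orig:{B,S}
  [2..2]={B,T1}  "c"  orig:{B}
  [0..1]=∅  "cd"
  [1..2]={A}  "dc"
  [0..2]={B,S}  "cdc"

S ∈ T[0,2] ⇒ YES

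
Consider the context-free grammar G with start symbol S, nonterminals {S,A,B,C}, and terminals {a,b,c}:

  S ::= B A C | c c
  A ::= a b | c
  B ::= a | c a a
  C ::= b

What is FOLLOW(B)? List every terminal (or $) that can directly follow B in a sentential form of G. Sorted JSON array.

FIRST sets, iterate to fixpoint:
[1]
  A via A→a b: +{a}
  A via A→c: +{c}
  B via B→a: +{a}
  B via B→c a a: +{c}
  C via C→b: +{b}
  S via S→B A C: +{a,c}
  FIRST(S)={a,c}  FIRST(A)={a,c}  FIRST(B)={a,c}  FIRST(C)={b}
[2] done
  FIRST(S)={a,c}  FIRST(A)={a,c}  FIRST(B)={a,c}  FIRST(C)={b}

FOLLOW sets:
initialize: $ ∈ FOLLOW(S)
iter 1:
  S→B A C: FOLLOW(B) ⊇ FIRST(A) = {a,c}; new: +{a,c}
  S→B A C: FOLLOW(A) ⊇ FIRST(C) = {b}; new: +{b}
  S→B A C: FOLLOW(C) ⊇ FOLLOW(S) ⊇ {$}; new: +{$}
  FOLLOW(S)={$}  FOLLOW(A)={b}  FOLLOW(B)={a,c}  FOLLOW(C)={$}
iter 2: — fixpoint
  FOLLOW(S)={$}  FOLLOW(A)={b}  FOLLOW(B)={a,c}  FOLLOW(C)={$}

FOLLOW(B) = ["a", "c"]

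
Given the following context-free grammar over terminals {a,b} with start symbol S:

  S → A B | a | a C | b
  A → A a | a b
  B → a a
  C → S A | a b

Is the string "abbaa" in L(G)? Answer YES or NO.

Convert to CNF:
  S -> A B | T0 C | a | b
  A -> A T0 | T0 T1
  B -> T0 T0
  C -> S A | T0 T1
  T0 -> a
  T1 -> b

CYK table (by increasing span):
  T[0,0] 'a' = {S,T0}  orig:{S}
  T[1,1] 'b' = {S,T1}  orig:{S}
  T[2,2] 'b' = {S,T1}  orig:{S}
  T[3,3] 'a' = {S,T0}  orig:{S}
  T[4,4] 'a' = {S,T0}  orig:{S}
  T[0,1] 'ab' = {A,C}
  T[1,2] 'bb' = ∅
  T[2,3] 'ba' = ∅
  T[3,4] 'aa' = {B}
  T[0,2] 'abb' = ∅
  T[1,3] 'bba' = ∅
  T[2,4] 'baa' = ∅
  T[0,3] 'abba' = ∅
  T[1,4] 'bbaa' = ∅
  T[0,4] 'abbaa' = ∅

S ∉ T[0,4] ⇒ NO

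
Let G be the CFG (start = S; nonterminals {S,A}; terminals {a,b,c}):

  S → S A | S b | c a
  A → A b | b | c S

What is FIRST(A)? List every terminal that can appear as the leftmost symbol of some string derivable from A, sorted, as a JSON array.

Compute FIRST by fixpoint:
iter 1:
  A via A→b: +{b}
  A via A→c S: +{c}
  S via S→c a: +{c}
  FIRST[S]={c}  FIRST[A]={b,c}
iter 2: (no change)
  FIRST[S]={c}  FIRST[A]={b,c}

FIRST(A) = ["b", "c"]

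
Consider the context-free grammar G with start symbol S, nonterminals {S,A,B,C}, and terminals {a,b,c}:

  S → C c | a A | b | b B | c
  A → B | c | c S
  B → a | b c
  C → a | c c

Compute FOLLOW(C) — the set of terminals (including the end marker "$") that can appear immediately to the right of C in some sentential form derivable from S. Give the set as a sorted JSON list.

Compute FIRST by fixpoint:
[1]
  A via A→c: +{c}
  B via B→a: +{a}
  B via B→b c: +{b}
  C via C→a: +{a}
  C via C→c c: +{c}
  S via S→C c: +{a,c}
  S via S→b: +{b}
  S: {a,b,c}  A: {c}  B: {a,b}  C: {a,c}
[2]
  A via A→B: +{a,b}
  S: {a,b,c}  A: {a,b,c}  B: {a,b}  C: {a,c}
[3] (no change)
  S: {a,b,c}  A: {a,b,c}  B: {a,b}  C: {a,c}

Compute FOLLOW by fixpoint:
seed FOLLOW(S) with $
pass 1:
  S→C c: FOLLOW(C) ⊇ FIRST(c) = {c}; new: +{c}
  S→a A: FOLLOW(A) ⊇ FOLLOW(S) ⊇ {$}; new: +{$}
  S→b B: FOLLOW(B) ⊇ FOLLOW(S) ⊇ {$}; new: +{$}
  FOLLOW(S)={$}  FOLLOW(A)={$}  FOLLOW(B)={$}  FOLLOW(C)={c}
pass 2: done
  FOLLOW(S)={$}  FOLLOW(A)={$}  FOLLOW(B)={$}  FOLLOW(C)={c}

FOLLOW(C) = ["c"]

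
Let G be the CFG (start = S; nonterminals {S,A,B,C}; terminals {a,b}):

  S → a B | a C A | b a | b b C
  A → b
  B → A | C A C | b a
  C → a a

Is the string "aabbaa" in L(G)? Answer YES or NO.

CNF form of G:
  S -> T0 T1 | T0 X4 | T1 B | T1 X3
  A -> b
  B -> C X2 | T0 T1 | b
  C -> T1 T1
  T0 -> b
  T1 -> a
  X2 -> A C
  X3 -> C A
  X4 -> T0 C

CYK fill:
  cell(0,0) a: {T1}  orig:{}
  cell(1,1) a: {T1}  orig:{}
  cell(2,2) b: {A,B,T0}  orig:{A,B}
  cell(3,3) b: {A,B,T0}  orig:{A,B}
  cell(4,4) a: {T1}  orig:{}
  cell(5,5) a: {T1}  orig:{}
  cell(0,1) aa: {C}
  cell(1,2) ab: {S}
  cell(2,3) bb: ∅
  cell(3,4) ba: {B,S}
  cell(4,5) aa: {C}
  cell(0,2) aab: {X3}  orig:{}
  cell(1,3) abb: ∅
  cell(2,4) bba: ∅
  cell(3,5) baa: {X2,X4}  orig:{}
  cell(0,3) aabb: ∅
  cell(1,4) abba: ∅
  cell(2,5) bbaa: {S}
  cell(0,4) aabba: ∅
  cell(1,5) abbaa: ∅
  cell(0,5) aabbaa: ∅

S ∉ T[0,5] ⇒ NO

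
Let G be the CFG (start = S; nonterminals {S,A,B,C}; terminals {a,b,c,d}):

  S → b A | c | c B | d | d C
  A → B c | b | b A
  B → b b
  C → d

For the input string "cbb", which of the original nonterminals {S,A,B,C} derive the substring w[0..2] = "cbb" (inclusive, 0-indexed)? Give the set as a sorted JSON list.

Convert to CNF:
  S -> T0 B | T1 A | T2 C | c | d
  A -> B T0 | T1 A | b
  B -> T1 T1
  C -> d
  T0 -> c
  T1 -> b
  T2 -> d

CYK table (by increasing span), restricted to cells inside w[0..2]:
  cell(0,0) c: {S,T0}  orig:{S}
  cell(1,1) b: {A,T1}  orig:{A}
  cell(2,2) b: {A,T1}  orig:{A}
  cell(0,1) cb: ∅
  cell(1,2) bb: {A,B,S}
  cell(0,2) cbb: {S}

Original NTs in T[0,2] deriving "cbb": ["S"]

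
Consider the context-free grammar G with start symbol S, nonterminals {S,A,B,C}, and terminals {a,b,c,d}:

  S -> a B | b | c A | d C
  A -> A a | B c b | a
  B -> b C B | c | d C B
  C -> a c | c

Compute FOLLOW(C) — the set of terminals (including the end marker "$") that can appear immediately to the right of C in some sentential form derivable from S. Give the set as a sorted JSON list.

FIRST sets, iterate to fixpoint:
[1]
  A via A→a: +{a}
  B via B→b C B: +{b}
  B via B→c: +{c}
  B via B→d C B: +{d}
  C via C→a c: +{a}
  C via C→c: +{c}
  S via S→a B: +{a}
  S via S→b: +{b}
  S via S→c A: +{c}
  S via S→d C: +{d}
  S: {a,b,c,d}  A: {a}  B: {b,c,d}  C: {a,c}
[2]
  A via A→B c b: +{b,c,d}
  S: {a,b,c,d}  A: {a,b,c,d}  B: {b,c,d}  C: {a,c}
[3] (no change)
  S: {a,b,c,d}  A: {a,b,c,d}  B: {b,c,d}  C: {a,c}

Compute FOLLOW by fixpoint:
FOLLOW(S) := {$}
round 1:
  A→A a: FOLLOW(A) ⊇ FIRST(a) = {a}; new: +{a}
  A→B c b: FOLLOW(B) ⊇ FIRST(c) = {c}; new: +{c}
  B→b C B: FOLLOW(C) ⊇ FIRST(B) = {b,c,d}; new: +{b,c,d}
  S→a B: FOLLOW(B) ⊇ FOLLOW(S) ⊇ {$}; new: +{$}
  S→c A: FOLLOW(A) ⊇ FOLLOW(S) ⊇ {$}; new: +{$}
  S→d C: FOLLOW(C) ⊇ FOLLOW(S) ⊇ {$}; new: +{$}
  S: {$}  A: {$,a}  B: {$,c}  C: {$,b,c,d}
round 2: — fixpoint
  S: {$}  A: {$,a}  B: {$,c}  C: {$,b,c,d}

FOLLOW(C) = ["$", "b", "c", "d"]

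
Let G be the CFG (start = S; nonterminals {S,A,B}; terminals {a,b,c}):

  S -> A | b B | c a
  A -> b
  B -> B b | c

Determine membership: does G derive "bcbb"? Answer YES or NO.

CNF form of G:
  S -> T0 B | T1 T2 | b
  A -> b
  B -> B T0 | c
  T0 -> b
  T1 -> c
  T2 -> a

CYK table (by increasing span):
  T[0,0] 'b' = {A,S,T0}  orig:{A,S}
  T[1,1] 'c' = {B,T1}  orig:{B}
  T[2,2] 'b' = {A,S,T0}  orig:{A,S}
  T[3,3] 'b' = {A,S,T0}  orig:{A,S}
  T[0,1] 'bc' = {S}
  T[1,2] 'cb' = {B}
  T[2,3] 'bb' = ∅
  T[0,2] 'bcb' = {S}
  T[1,3] 'cbb' = {B}
  T[0,3] 'bcbb' = {S}

S ∈ T[0,3] ⇒ YES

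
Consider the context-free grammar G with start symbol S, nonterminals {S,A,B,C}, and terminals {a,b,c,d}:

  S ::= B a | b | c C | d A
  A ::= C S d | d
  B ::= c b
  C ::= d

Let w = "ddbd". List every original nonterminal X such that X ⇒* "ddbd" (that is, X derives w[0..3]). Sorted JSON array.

CNF form of G:
  S -> B T3 | T0 A | T1 C | b
  A -> C X4 | d
  B -> T1 T2
  C -> d
  T0 -> d
  T1 -> c
  T2 -> b
  T3 -> a
  X4 -> S T0

CYK table (by increasing span) (cells [i..j] with 0 ≤ i ≤ j ≤ 3 only):
  T[0,0] 'd' = {A,C,T0}  orig:{A,C}
  T[1,1] 'd' = {A,C,T0}  orig:{A,C}
  T[2,2] 'b' = {S,T2}  orig:{S}
  T[3,3] 'd' = {A,C,T0}  orig:{A,C}
  T[0,1] 'dd' = {S}
  T[1,2] 'db' = ∅
  T[2,3] 'bd' = {X4}  orig:{}
  T[0,2] 'ddb' = ∅
  T[1,3] 'dbd' = {A}
  T[0,3] 'ddbd' = {S}

Original NTs in T[0,3] deriving "ddbd": ["S"]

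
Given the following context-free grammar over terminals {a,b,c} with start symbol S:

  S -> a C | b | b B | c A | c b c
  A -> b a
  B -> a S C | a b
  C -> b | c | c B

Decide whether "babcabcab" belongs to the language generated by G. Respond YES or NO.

CNF form of G:
  S -> T0 B | T1 C | T2 A | T2 X4 | b
  A -> T0 T1
  B -> T1 T0 | T1 X3
  C -> T2 B | b | c
  T0 -> b
  T1 -> a
  T2 -> c
  X3 -> S C
  X4 -> T0 T2

Fill CYK table bottom-up:
  [0..0]={C,S,T0}  "b"  orig:{C,S}
  [1..1]={T1}  "a"  orig:{}
  [2..2]={C,S,T0}  "b"  orig:{C,S}
  [3..3]={C,T2}  "c"  orig:{C}
  [4..4]={T1}  "a"  orig:{}
  [5..5]={C,S,T0}  "b"  orig:{C,S}
  [6..6]={C,T2}  "c"  orig:{C}
  [7..7]={T1}  "a"  orig:{}
  [8..8]={C,S,T0}  "b"  orig:{C,S}
  [0..1]={A}  "ba"
  [1..2]={B,S}  "ab"
  [2..3]={X3,X4}  "bc"  orig:{}
  [3..4]=∅  "ca"
  [4..5]={B,S}  "ab"
  [5..6]={X3,X4}  "bc"  orig:{}
  [6..7]=∅  "ca"
  [7..8]={B,S}  "ab"
  [0..2]={S}  "bab"
  [1..3]={B,X3}  "abc"  orig:{B}
  [2..4]=∅  "bca"
  [3..5]={C}  "cab"
  [4..6]={B,X3}  "abc"  orig:{B}
  [5..7]=∅  "bca"
  [6..8]={C}  "cab"
  [0..3]={S,X3}  "babc"  orig:{S}
  [1..4]=∅  "abca"
  [2..5]={X3}  "bcab"  orig:{}
  [3..6]={C}  "cabc"
  [4..7]=∅  "abca"
  [5..8]={X3}  "bcab"  orig:{}
  [0..4]=∅  "babca"
  [1..5]={B,X3}  "abcab"  orig:{B}
  [2..6]={X3}  "bcabc"  orig:{}
  [3..7]=∅  "cabca"
  [4..8]={B,X3}  "abcab"  orig:{B}
  [0..5]={S,X3}  "babcab"  orig:{S}
  [1..6]={B,X3}  "abcabc"  orig:{B}
  [2..7]=∅  "bcabca"
  [3..8]={C}  "cabcab"
  [0..6]={S,X3}  "babcabc"  orig:{S}
  [1..7]=∅  "abcabca"
  [2..8]={X3}  "bcabcab"  orig:{}
  [0..7]=∅  "babcabca"
  [1..8]={B,X3}  "abcabcab"  orig:{B}
  [0..8]={S,X3}  "babcabcab"  orig:{S}

S ∈ T[0,8] ⇒ YES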